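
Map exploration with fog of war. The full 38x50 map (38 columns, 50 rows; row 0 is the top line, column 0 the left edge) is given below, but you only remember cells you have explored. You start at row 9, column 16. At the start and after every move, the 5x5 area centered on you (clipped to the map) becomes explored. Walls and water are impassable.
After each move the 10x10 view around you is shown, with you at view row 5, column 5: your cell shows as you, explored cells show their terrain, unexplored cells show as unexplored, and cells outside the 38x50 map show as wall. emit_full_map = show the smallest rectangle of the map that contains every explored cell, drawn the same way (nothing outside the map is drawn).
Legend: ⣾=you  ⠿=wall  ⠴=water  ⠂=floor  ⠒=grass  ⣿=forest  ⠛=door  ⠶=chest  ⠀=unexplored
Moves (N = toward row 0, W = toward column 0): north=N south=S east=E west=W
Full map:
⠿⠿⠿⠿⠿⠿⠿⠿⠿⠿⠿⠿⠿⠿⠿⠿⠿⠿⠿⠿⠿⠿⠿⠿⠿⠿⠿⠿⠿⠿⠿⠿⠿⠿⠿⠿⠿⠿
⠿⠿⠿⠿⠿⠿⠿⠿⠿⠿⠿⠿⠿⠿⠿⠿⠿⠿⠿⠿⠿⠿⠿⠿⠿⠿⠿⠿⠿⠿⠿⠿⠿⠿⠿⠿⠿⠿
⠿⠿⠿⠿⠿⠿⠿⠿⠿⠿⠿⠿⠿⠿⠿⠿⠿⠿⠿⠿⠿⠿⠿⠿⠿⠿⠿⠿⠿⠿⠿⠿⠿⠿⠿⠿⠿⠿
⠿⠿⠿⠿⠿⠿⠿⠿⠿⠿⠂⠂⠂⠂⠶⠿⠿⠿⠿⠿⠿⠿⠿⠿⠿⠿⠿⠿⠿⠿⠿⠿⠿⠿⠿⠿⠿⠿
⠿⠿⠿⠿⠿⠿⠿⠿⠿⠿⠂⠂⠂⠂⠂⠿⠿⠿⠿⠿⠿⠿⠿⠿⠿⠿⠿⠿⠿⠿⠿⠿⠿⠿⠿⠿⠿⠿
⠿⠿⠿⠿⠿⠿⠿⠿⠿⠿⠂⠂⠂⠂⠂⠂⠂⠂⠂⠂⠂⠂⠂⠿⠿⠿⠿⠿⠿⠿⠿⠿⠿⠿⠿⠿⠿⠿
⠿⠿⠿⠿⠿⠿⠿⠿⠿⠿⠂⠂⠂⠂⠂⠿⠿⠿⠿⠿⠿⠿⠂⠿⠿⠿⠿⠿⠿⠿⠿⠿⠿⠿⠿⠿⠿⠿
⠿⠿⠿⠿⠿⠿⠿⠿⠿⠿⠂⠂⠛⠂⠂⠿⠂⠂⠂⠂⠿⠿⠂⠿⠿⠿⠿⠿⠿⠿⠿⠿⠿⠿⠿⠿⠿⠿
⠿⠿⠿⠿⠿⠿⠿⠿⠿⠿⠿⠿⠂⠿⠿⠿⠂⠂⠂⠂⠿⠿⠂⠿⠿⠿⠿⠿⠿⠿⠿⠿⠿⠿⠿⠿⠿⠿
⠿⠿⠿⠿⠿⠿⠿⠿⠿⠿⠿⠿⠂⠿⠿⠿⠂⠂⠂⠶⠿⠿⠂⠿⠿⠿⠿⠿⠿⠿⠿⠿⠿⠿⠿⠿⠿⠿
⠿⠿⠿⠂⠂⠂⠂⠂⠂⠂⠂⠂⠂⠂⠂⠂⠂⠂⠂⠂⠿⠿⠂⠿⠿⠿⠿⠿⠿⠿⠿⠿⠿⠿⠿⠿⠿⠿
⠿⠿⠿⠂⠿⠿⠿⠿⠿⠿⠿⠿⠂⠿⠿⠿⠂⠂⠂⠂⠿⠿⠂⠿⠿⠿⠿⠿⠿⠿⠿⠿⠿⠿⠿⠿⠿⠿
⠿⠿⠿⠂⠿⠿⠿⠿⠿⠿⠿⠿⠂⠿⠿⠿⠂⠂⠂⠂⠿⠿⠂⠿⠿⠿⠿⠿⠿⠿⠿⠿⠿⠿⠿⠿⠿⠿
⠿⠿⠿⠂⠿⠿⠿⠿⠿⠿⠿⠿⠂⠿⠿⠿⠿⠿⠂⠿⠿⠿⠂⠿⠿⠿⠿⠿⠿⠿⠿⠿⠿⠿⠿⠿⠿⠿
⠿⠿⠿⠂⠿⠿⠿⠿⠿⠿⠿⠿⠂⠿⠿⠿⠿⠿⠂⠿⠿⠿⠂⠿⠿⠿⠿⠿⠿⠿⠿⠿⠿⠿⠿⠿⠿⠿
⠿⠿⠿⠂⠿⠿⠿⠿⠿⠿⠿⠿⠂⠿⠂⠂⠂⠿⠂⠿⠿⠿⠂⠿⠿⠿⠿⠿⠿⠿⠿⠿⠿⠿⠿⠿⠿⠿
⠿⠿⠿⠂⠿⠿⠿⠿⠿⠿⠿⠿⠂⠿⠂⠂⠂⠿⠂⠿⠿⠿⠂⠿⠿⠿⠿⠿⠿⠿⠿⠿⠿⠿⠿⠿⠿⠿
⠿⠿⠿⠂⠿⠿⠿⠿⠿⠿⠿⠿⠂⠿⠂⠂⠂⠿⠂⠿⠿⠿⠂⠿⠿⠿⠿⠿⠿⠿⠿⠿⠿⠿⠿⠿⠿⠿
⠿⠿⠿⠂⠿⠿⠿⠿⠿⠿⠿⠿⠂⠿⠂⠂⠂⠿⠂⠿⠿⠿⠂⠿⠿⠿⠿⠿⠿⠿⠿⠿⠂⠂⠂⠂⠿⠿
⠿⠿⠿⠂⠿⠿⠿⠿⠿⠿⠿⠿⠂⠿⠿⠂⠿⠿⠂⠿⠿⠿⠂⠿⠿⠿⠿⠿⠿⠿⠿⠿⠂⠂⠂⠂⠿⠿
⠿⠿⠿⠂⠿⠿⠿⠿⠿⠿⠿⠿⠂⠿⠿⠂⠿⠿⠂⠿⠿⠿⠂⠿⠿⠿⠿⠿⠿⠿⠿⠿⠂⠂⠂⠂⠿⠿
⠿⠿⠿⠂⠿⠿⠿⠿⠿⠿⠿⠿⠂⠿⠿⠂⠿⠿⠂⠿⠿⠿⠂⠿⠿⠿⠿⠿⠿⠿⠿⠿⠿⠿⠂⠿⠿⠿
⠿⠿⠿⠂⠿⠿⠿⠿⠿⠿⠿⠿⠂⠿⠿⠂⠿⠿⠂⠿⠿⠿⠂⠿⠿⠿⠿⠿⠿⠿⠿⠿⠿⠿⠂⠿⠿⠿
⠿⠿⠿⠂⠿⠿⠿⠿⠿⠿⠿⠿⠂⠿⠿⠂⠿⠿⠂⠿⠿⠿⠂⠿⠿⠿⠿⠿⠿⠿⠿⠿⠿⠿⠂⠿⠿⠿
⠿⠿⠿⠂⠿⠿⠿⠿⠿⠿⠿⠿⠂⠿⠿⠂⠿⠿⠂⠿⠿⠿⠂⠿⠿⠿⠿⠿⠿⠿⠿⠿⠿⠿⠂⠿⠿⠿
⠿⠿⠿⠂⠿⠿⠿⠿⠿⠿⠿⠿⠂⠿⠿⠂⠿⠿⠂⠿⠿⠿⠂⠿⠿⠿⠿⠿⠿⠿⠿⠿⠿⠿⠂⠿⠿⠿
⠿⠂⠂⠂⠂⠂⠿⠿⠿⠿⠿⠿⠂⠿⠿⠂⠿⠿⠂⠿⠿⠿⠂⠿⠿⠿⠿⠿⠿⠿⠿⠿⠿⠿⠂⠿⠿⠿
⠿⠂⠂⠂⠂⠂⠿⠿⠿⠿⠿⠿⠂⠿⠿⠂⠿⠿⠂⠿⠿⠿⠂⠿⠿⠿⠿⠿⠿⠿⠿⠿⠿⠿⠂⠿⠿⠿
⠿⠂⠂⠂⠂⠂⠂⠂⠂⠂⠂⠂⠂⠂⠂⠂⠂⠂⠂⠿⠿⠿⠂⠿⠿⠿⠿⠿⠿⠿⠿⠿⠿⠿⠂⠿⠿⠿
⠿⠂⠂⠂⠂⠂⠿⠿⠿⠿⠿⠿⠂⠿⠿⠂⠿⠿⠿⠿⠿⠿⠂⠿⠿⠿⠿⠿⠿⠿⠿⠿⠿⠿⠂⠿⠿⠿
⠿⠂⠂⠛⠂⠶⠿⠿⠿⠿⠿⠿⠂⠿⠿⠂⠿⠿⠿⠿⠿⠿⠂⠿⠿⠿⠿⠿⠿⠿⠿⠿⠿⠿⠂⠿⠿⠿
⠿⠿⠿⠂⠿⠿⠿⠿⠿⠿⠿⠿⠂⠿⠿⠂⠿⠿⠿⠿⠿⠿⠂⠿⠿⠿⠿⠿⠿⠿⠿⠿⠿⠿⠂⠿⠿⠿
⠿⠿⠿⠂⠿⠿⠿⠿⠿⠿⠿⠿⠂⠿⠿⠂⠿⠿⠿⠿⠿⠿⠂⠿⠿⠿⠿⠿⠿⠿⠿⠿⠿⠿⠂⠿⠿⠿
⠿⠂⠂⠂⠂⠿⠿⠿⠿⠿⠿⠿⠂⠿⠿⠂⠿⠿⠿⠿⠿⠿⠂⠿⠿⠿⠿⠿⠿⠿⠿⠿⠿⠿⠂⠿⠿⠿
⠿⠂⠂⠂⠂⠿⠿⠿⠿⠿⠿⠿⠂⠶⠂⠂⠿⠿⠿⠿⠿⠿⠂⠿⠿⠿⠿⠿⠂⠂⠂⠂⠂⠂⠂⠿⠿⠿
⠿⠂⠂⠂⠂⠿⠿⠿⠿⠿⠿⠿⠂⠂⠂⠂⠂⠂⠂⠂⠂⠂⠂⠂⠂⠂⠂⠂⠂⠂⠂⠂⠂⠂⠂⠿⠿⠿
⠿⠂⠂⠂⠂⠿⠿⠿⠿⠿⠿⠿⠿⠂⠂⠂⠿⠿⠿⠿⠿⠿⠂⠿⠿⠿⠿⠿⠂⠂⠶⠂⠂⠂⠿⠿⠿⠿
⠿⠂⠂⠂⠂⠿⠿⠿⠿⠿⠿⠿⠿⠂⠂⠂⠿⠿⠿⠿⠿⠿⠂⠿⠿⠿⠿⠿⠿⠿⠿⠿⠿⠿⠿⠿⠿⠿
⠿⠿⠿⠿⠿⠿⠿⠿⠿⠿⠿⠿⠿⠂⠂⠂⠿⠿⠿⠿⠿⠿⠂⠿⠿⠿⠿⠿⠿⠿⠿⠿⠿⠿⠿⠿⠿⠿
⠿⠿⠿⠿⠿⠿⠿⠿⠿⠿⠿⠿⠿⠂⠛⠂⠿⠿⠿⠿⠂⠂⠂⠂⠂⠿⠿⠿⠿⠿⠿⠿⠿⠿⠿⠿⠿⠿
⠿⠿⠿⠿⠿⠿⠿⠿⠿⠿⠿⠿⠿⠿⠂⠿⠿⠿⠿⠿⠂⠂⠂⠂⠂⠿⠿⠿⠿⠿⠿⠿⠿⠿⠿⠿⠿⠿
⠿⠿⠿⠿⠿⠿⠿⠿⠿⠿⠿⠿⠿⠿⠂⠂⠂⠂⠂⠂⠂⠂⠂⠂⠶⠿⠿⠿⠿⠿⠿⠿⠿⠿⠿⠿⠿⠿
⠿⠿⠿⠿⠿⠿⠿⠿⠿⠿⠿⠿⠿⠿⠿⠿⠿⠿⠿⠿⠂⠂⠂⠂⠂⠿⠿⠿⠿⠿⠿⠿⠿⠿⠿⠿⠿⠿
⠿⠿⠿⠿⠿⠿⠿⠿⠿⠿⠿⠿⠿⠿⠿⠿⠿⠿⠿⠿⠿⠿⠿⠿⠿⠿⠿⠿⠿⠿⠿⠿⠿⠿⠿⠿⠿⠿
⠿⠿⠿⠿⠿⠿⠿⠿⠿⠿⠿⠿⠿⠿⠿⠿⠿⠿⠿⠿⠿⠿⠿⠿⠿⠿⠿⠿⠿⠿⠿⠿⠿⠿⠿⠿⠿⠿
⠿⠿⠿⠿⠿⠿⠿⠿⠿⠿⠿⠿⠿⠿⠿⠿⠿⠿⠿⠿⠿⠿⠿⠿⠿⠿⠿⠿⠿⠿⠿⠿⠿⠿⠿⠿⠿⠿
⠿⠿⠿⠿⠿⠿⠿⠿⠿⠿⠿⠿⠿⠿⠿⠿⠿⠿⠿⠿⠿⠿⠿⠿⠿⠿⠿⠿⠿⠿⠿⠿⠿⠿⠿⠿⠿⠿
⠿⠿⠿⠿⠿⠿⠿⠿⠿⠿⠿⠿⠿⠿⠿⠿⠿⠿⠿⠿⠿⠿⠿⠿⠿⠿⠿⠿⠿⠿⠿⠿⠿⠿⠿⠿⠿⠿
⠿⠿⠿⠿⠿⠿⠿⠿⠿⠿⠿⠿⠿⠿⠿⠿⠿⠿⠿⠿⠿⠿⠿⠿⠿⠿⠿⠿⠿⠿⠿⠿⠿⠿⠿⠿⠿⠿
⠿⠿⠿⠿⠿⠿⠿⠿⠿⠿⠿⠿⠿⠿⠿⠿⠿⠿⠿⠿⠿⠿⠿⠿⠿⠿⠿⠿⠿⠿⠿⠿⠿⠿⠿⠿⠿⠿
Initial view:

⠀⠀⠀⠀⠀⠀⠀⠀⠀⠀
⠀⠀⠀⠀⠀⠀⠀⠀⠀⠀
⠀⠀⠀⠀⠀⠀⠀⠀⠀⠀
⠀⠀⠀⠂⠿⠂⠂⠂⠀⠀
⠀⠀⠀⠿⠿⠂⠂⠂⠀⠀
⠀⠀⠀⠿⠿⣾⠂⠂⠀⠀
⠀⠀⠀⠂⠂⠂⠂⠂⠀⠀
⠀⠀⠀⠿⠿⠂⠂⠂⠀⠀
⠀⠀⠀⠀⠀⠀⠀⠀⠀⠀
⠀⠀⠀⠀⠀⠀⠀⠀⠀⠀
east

⠀⠀⠀⠀⠀⠀⠀⠀⠀⠀
⠀⠀⠀⠀⠀⠀⠀⠀⠀⠀
⠀⠀⠀⠀⠀⠀⠀⠀⠀⠀
⠀⠀⠂⠿⠂⠂⠂⠂⠀⠀
⠀⠀⠿⠿⠂⠂⠂⠂⠀⠀
⠀⠀⠿⠿⠂⣾⠂⠶⠀⠀
⠀⠀⠂⠂⠂⠂⠂⠂⠀⠀
⠀⠀⠿⠿⠂⠂⠂⠂⠀⠀
⠀⠀⠀⠀⠀⠀⠀⠀⠀⠀
⠀⠀⠀⠀⠀⠀⠀⠀⠀⠀

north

⠀⠀⠀⠀⠀⠀⠀⠀⠀⠀
⠀⠀⠀⠀⠀⠀⠀⠀⠀⠀
⠀⠀⠀⠀⠀⠀⠀⠀⠀⠀
⠀⠀⠀⠿⠿⠿⠿⠿⠀⠀
⠀⠀⠂⠿⠂⠂⠂⠂⠀⠀
⠀⠀⠿⠿⠂⣾⠂⠂⠀⠀
⠀⠀⠿⠿⠂⠂⠂⠶⠀⠀
⠀⠀⠂⠂⠂⠂⠂⠂⠀⠀
⠀⠀⠿⠿⠂⠂⠂⠂⠀⠀
⠀⠀⠀⠀⠀⠀⠀⠀⠀⠀

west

⠀⠀⠀⠀⠀⠀⠀⠀⠀⠀
⠀⠀⠀⠀⠀⠀⠀⠀⠀⠀
⠀⠀⠀⠀⠀⠀⠀⠀⠀⠀
⠀⠀⠀⠂⠿⠿⠿⠿⠿⠀
⠀⠀⠀⠂⠿⠂⠂⠂⠂⠀
⠀⠀⠀⠿⠿⣾⠂⠂⠂⠀
⠀⠀⠀⠿⠿⠂⠂⠂⠶⠀
⠀⠀⠀⠂⠂⠂⠂⠂⠂⠀
⠀⠀⠀⠿⠿⠂⠂⠂⠂⠀
⠀⠀⠀⠀⠀⠀⠀⠀⠀⠀

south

⠀⠀⠀⠀⠀⠀⠀⠀⠀⠀
⠀⠀⠀⠀⠀⠀⠀⠀⠀⠀
⠀⠀⠀⠂⠿⠿⠿⠿⠿⠀
⠀⠀⠀⠂⠿⠂⠂⠂⠂⠀
⠀⠀⠀⠿⠿⠂⠂⠂⠂⠀
⠀⠀⠀⠿⠿⣾⠂⠂⠶⠀
⠀⠀⠀⠂⠂⠂⠂⠂⠂⠀
⠀⠀⠀⠿⠿⠂⠂⠂⠂⠀
⠀⠀⠀⠀⠀⠀⠀⠀⠀⠀
⠀⠀⠀⠀⠀⠀⠀⠀⠀⠀

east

⠀⠀⠀⠀⠀⠀⠀⠀⠀⠀
⠀⠀⠀⠀⠀⠀⠀⠀⠀⠀
⠀⠀⠂⠿⠿⠿⠿⠿⠀⠀
⠀⠀⠂⠿⠂⠂⠂⠂⠀⠀
⠀⠀⠿⠿⠂⠂⠂⠂⠀⠀
⠀⠀⠿⠿⠂⣾⠂⠶⠀⠀
⠀⠀⠂⠂⠂⠂⠂⠂⠀⠀
⠀⠀⠿⠿⠂⠂⠂⠂⠀⠀
⠀⠀⠀⠀⠀⠀⠀⠀⠀⠀
⠀⠀⠀⠀⠀⠀⠀⠀⠀⠀

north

⠀⠀⠀⠀⠀⠀⠀⠀⠀⠀
⠀⠀⠀⠀⠀⠀⠀⠀⠀⠀
⠀⠀⠀⠀⠀⠀⠀⠀⠀⠀
⠀⠀⠂⠿⠿⠿⠿⠿⠀⠀
⠀⠀⠂⠿⠂⠂⠂⠂⠀⠀
⠀⠀⠿⠿⠂⣾⠂⠂⠀⠀
⠀⠀⠿⠿⠂⠂⠂⠶⠀⠀
⠀⠀⠂⠂⠂⠂⠂⠂⠀⠀
⠀⠀⠿⠿⠂⠂⠂⠂⠀⠀
⠀⠀⠀⠀⠀⠀⠀⠀⠀⠀

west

⠀⠀⠀⠀⠀⠀⠀⠀⠀⠀
⠀⠀⠀⠀⠀⠀⠀⠀⠀⠀
⠀⠀⠀⠀⠀⠀⠀⠀⠀⠀
⠀⠀⠀⠂⠿⠿⠿⠿⠿⠀
⠀⠀⠀⠂⠿⠂⠂⠂⠂⠀
⠀⠀⠀⠿⠿⣾⠂⠂⠂⠀
⠀⠀⠀⠿⠿⠂⠂⠂⠶⠀
⠀⠀⠀⠂⠂⠂⠂⠂⠂⠀
⠀⠀⠀⠿⠿⠂⠂⠂⠂⠀
⠀⠀⠀⠀⠀⠀⠀⠀⠀⠀

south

⠀⠀⠀⠀⠀⠀⠀⠀⠀⠀
⠀⠀⠀⠀⠀⠀⠀⠀⠀⠀
⠀⠀⠀⠂⠿⠿⠿⠿⠿⠀
⠀⠀⠀⠂⠿⠂⠂⠂⠂⠀
⠀⠀⠀⠿⠿⠂⠂⠂⠂⠀
⠀⠀⠀⠿⠿⣾⠂⠂⠶⠀
⠀⠀⠀⠂⠂⠂⠂⠂⠂⠀
⠀⠀⠀⠿⠿⠂⠂⠂⠂⠀
⠀⠀⠀⠀⠀⠀⠀⠀⠀⠀
⠀⠀⠀⠀⠀⠀⠀⠀⠀⠀

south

⠀⠀⠀⠀⠀⠀⠀⠀⠀⠀
⠀⠀⠀⠂⠿⠿⠿⠿⠿⠀
⠀⠀⠀⠂⠿⠂⠂⠂⠂⠀
⠀⠀⠀⠿⠿⠂⠂⠂⠂⠀
⠀⠀⠀⠿⠿⠂⠂⠂⠶⠀
⠀⠀⠀⠂⠂⣾⠂⠂⠂⠀
⠀⠀⠀⠿⠿⠂⠂⠂⠂⠀
⠀⠀⠀⠿⠿⠂⠂⠂⠀⠀
⠀⠀⠀⠀⠀⠀⠀⠀⠀⠀
⠀⠀⠀⠀⠀⠀⠀⠀⠀⠀

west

⠀⠀⠀⠀⠀⠀⠀⠀⠀⠀
⠀⠀⠀⠀⠂⠿⠿⠿⠿⠿
⠀⠀⠀⠀⠂⠿⠂⠂⠂⠂
⠀⠀⠀⠿⠿⠿⠂⠂⠂⠂
⠀⠀⠀⠿⠿⠿⠂⠂⠂⠶
⠀⠀⠀⠂⠂⣾⠂⠂⠂⠂
⠀⠀⠀⠿⠿⠿⠂⠂⠂⠂
⠀⠀⠀⠿⠿⠿⠂⠂⠂⠀
⠀⠀⠀⠀⠀⠀⠀⠀⠀⠀
⠀⠀⠀⠀⠀⠀⠀⠀⠀⠀

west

⠀⠀⠀⠀⠀⠀⠀⠀⠀⠀
⠀⠀⠀⠀⠀⠂⠿⠿⠿⠿
⠀⠀⠀⠀⠀⠂⠿⠂⠂⠂
⠀⠀⠀⠂⠿⠿⠿⠂⠂⠂
⠀⠀⠀⠂⠿⠿⠿⠂⠂⠂
⠀⠀⠀⠂⠂⣾⠂⠂⠂⠂
⠀⠀⠀⠂⠿⠿⠿⠂⠂⠂
⠀⠀⠀⠂⠿⠿⠿⠂⠂⠂
⠀⠀⠀⠀⠀⠀⠀⠀⠀⠀
⠀⠀⠀⠀⠀⠀⠀⠀⠀⠀

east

⠀⠀⠀⠀⠀⠀⠀⠀⠀⠀
⠀⠀⠀⠀⠂⠿⠿⠿⠿⠿
⠀⠀⠀⠀⠂⠿⠂⠂⠂⠂
⠀⠀⠂⠿⠿⠿⠂⠂⠂⠂
⠀⠀⠂⠿⠿⠿⠂⠂⠂⠶
⠀⠀⠂⠂⠂⣾⠂⠂⠂⠂
⠀⠀⠂⠿⠿⠿⠂⠂⠂⠂
⠀⠀⠂⠿⠿⠿⠂⠂⠂⠀
⠀⠀⠀⠀⠀⠀⠀⠀⠀⠀
⠀⠀⠀⠀⠀⠀⠀⠀⠀⠀

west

⠀⠀⠀⠀⠀⠀⠀⠀⠀⠀
⠀⠀⠀⠀⠀⠂⠿⠿⠿⠿
⠀⠀⠀⠀⠀⠂⠿⠂⠂⠂
⠀⠀⠀⠂⠿⠿⠿⠂⠂⠂
⠀⠀⠀⠂⠿⠿⠿⠂⠂⠂
⠀⠀⠀⠂⠂⣾⠂⠂⠂⠂
⠀⠀⠀⠂⠿⠿⠿⠂⠂⠂
⠀⠀⠀⠂⠿⠿⠿⠂⠂⠂
⠀⠀⠀⠀⠀⠀⠀⠀⠀⠀
⠀⠀⠀⠀⠀⠀⠀⠀⠀⠀

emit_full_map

⠀⠀⠂⠿⠿⠿⠿⠿
⠀⠀⠂⠿⠂⠂⠂⠂
⠂⠿⠿⠿⠂⠂⠂⠂
⠂⠿⠿⠿⠂⠂⠂⠶
⠂⠂⣾⠂⠂⠂⠂⠂
⠂⠿⠿⠿⠂⠂⠂⠂
⠂⠿⠿⠿⠂⠂⠂⠀

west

⠀⠀⠀⠀⠀⠀⠀⠀⠀⠀
⠀⠀⠀⠀⠀⠀⠂⠿⠿⠿
⠀⠀⠀⠀⠀⠀⠂⠿⠂⠂
⠀⠀⠀⠿⠂⠿⠿⠿⠂⠂
⠀⠀⠀⠿⠂⠿⠿⠿⠂⠂
⠀⠀⠀⠂⠂⣾⠂⠂⠂⠂
⠀⠀⠀⠿⠂⠿⠿⠿⠂⠂
⠀⠀⠀⠿⠂⠿⠿⠿⠂⠂
⠀⠀⠀⠀⠀⠀⠀⠀⠀⠀
⠀⠀⠀⠀⠀⠀⠀⠀⠀⠀

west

⠀⠀⠀⠀⠀⠀⠀⠀⠀⠀
⠀⠀⠀⠀⠀⠀⠀⠂⠿⠿
⠀⠀⠀⠀⠀⠀⠀⠂⠿⠂
⠀⠀⠀⠿⠿⠂⠿⠿⠿⠂
⠀⠀⠀⠿⠿⠂⠿⠿⠿⠂
⠀⠀⠀⠂⠂⣾⠂⠂⠂⠂
⠀⠀⠀⠿⠿⠂⠿⠿⠿⠂
⠀⠀⠀⠿⠿⠂⠿⠿⠿⠂
⠀⠀⠀⠀⠀⠀⠀⠀⠀⠀
⠀⠀⠀⠀⠀⠀⠀⠀⠀⠀

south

⠀⠀⠀⠀⠀⠀⠀⠂⠿⠿
⠀⠀⠀⠀⠀⠀⠀⠂⠿⠂
⠀⠀⠀⠿⠿⠂⠿⠿⠿⠂
⠀⠀⠀⠿⠿⠂⠿⠿⠿⠂
⠀⠀⠀⠂⠂⠂⠂⠂⠂⠂
⠀⠀⠀⠿⠿⣾⠿⠿⠿⠂
⠀⠀⠀⠿⠿⠂⠿⠿⠿⠂
⠀⠀⠀⠿⠿⠂⠿⠿⠀⠀
⠀⠀⠀⠀⠀⠀⠀⠀⠀⠀
⠀⠀⠀⠀⠀⠀⠀⠀⠀⠀

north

⠀⠀⠀⠀⠀⠀⠀⠀⠀⠀
⠀⠀⠀⠀⠀⠀⠀⠂⠿⠿
⠀⠀⠀⠀⠀⠀⠀⠂⠿⠂
⠀⠀⠀⠿⠿⠂⠿⠿⠿⠂
⠀⠀⠀⠿⠿⠂⠿⠿⠿⠂
⠀⠀⠀⠂⠂⣾⠂⠂⠂⠂
⠀⠀⠀⠿⠿⠂⠿⠿⠿⠂
⠀⠀⠀⠿⠿⠂⠿⠿⠿⠂
⠀⠀⠀⠿⠿⠂⠿⠿⠀⠀
⠀⠀⠀⠀⠀⠀⠀⠀⠀⠀

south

⠀⠀⠀⠀⠀⠀⠀⠂⠿⠿
⠀⠀⠀⠀⠀⠀⠀⠂⠿⠂
⠀⠀⠀⠿⠿⠂⠿⠿⠿⠂
⠀⠀⠀⠿⠿⠂⠿⠿⠿⠂
⠀⠀⠀⠂⠂⠂⠂⠂⠂⠂
⠀⠀⠀⠿⠿⣾⠿⠿⠿⠂
⠀⠀⠀⠿⠿⠂⠿⠿⠿⠂
⠀⠀⠀⠿⠿⠂⠿⠿⠀⠀
⠀⠀⠀⠀⠀⠀⠀⠀⠀⠀
⠀⠀⠀⠀⠀⠀⠀⠀⠀⠀

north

⠀⠀⠀⠀⠀⠀⠀⠀⠀⠀
⠀⠀⠀⠀⠀⠀⠀⠂⠿⠿
⠀⠀⠀⠀⠀⠀⠀⠂⠿⠂
⠀⠀⠀⠿⠿⠂⠿⠿⠿⠂
⠀⠀⠀⠿⠿⠂⠿⠿⠿⠂
⠀⠀⠀⠂⠂⣾⠂⠂⠂⠂
⠀⠀⠀⠿⠿⠂⠿⠿⠿⠂
⠀⠀⠀⠿⠿⠂⠿⠿⠿⠂
⠀⠀⠀⠿⠿⠂⠿⠿⠀⠀
⠀⠀⠀⠀⠀⠀⠀⠀⠀⠀

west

⠀⠀⠀⠀⠀⠀⠀⠀⠀⠀
⠀⠀⠀⠀⠀⠀⠀⠀⠂⠿
⠀⠀⠀⠀⠀⠀⠀⠀⠂⠿
⠀⠀⠀⠿⠿⠿⠂⠿⠿⠿
⠀⠀⠀⠿⠿⠿⠂⠿⠿⠿
⠀⠀⠀⠂⠂⣾⠂⠂⠂⠂
⠀⠀⠀⠿⠿⠿⠂⠿⠿⠿
⠀⠀⠀⠿⠿⠿⠂⠿⠿⠿
⠀⠀⠀⠀⠿⠿⠂⠿⠿⠀
⠀⠀⠀⠀⠀⠀⠀⠀⠀⠀

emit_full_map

⠀⠀⠀⠀⠀⠂⠿⠿⠿⠿⠿
⠀⠀⠀⠀⠀⠂⠿⠂⠂⠂⠂
⠿⠿⠿⠂⠿⠿⠿⠂⠂⠂⠂
⠿⠿⠿⠂⠿⠿⠿⠂⠂⠂⠶
⠂⠂⣾⠂⠂⠂⠂⠂⠂⠂⠂
⠿⠿⠿⠂⠿⠿⠿⠂⠂⠂⠂
⠿⠿⠿⠂⠿⠿⠿⠂⠂⠂⠀
⠀⠿⠿⠂⠿⠿⠀⠀⠀⠀⠀

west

⠀⠀⠀⠀⠀⠀⠀⠀⠀⠀
⠀⠀⠀⠀⠀⠀⠀⠀⠀⠂
⠀⠀⠀⠀⠀⠀⠀⠀⠀⠂
⠀⠀⠀⠿⠿⠿⠿⠂⠿⠿
⠀⠀⠀⠿⠿⠿⠿⠂⠿⠿
⠀⠀⠀⠂⠂⣾⠂⠂⠂⠂
⠀⠀⠀⠿⠿⠿⠿⠂⠿⠿
⠀⠀⠀⠿⠿⠿⠿⠂⠿⠿
⠀⠀⠀⠀⠀⠿⠿⠂⠿⠿
⠀⠀⠀⠀⠀⠀⠀⠀⠀⠀

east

⠀⠀⠀⠀⠀⠀⠀⠀⠀⠀
⠀⠀⠀⠀⠀⠀⠀⠀⠂⠿
⠀⠀⠀⠀⠀⠀⠀⠀⠂⠿
⠀⠀⠿⠿⠿⠿⠂⠿⠿⠿
⠀⠀⠿⠿⠿⠿⠂⠿⠿⠿
⠀⠀⠂⠂⠂⣾⠂⠂⠂⠂
⠀⠀⠿⠿⠿⠿⠂⠿⠿⠿
⠀⠀⠿⠿⠿⠿⠂⠿⠿⠿
⠀⠀⠀⠀⠿⠿⠂⠿⠿⠀
⠀⠀⠀⠀⠀⠀⠀⠀⠀⠀

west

⠀⠀⠀⠀⠀⠀⠀⠀⠀⠀
⠀⠀⠀⠀⠀⠀⠀⠀⠀⠂
⠀⠀⠀⠀⠀⠀⠀⠀⠀⠂
⠀⠀⠀⠿⠿⠿⠿⠂⠿⠿
⠀⠀⠀⠿⠿⠿⠿⠂⠿⠿
⠀⠀⠀⠂⠂⣾⠂⠂⠂⠂
⠀⠀⠀⠿⠿⠿⠿⠂⠿⠿
⠀⠀⠀⠿⠿⠿⠿⠂⠿⠿
⠀⠀⠀⠀⠀⠿⠿⠂⠿⠿
⠀⠀⠀⠀⠀⠀⠀⠀⠀⠀

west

⠀⠀⠀⠀⠀⠀⠀⠀⠀⠀
⠀⠀⠀⠀⠀⠀⠀⠀⠀⠀
⠀⠀⠀⠀⠀⠀⠀⠀⠀⠀
⠀⠀⠀⠿⠿⠿⠿⠿⠂⠿
⠀⠀⠀⠿⠿⠿⠿⠿⠂⠿
⠀⠀⠀⠂⠂⣾⠂⠂⠂⠂
⠀⠀⠀⠿⠿⠿⠿⠿⠂⠿
⠀⠀⠀⠿⠿⠿⠿⠿⠂⠿
⠀⠀⠀⠀⠀⠀⠿⠿⠂⠿
⠀⠀⠀⠀⠀⠀⠀⠀⠀⠀

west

⠀⠀⠀⠀⠀⠀⠀⠀⠀⠀
⠀⠀⠀⠀⠀⠀⠀⠀⠀⠀
⠀⠀⠀⠀⠀⠀⠀⠀⠀⠀
⠀⠀⠀⠿⠿⠿⠿⠿⠿⠂
⠀⠀⠀⠿⠿⠿⠿⠿⠿⠂
⠀⠀⠀⠂⠂⣾⠂⠂⠂⠂
⠀⠀⠀⠿⠿⠿⠿⠿⠿⠂
⠀⠀⠀⠿⠿⠿⠿⠿⠿⠂
⠀⠀⠀⠀⠀⠀⠀⠿⠿⠂
⠀⠀⠀⠀⠀⠀⠀⠀⠀⠀

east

⠀⠀⠀⠀⠀⠀⠀⠀⠀⠀
⠀⠀⠀⠀⠀⠀⠀⠀⠀⠀
⠀⠀⠀⠀⠀⠀⠀⠀⠀⠀
⠀⠀⠿⠿⠿⠿⠿⠿⠂⠿
⠀⠀⠿⠿⠿⠿⠿⠿⠂⠿
⠀⠀⠂⠂⠂⣾⠂⠂⠂⠂
⠀⠀⠿⠿⠿⠿⠿⠿⠂⠿
⠀⠀⠿⠿⠿⠿⠿⠿⠂⠿
⠀⠀⠀⠀⠀⠀⠿⠿⠂⠿
⠀⠀⠀⠀⠀⠀⠀⠀⠀⠀

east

⠀⠀⠀⠀⠀⠀⠀⠀⠀⠀
⠀⠀⠀⠀⠀⠀⠀⠀⠀⠂
⠀⠀⠀⠀⠀⠀⠀⠀⠀⠂
⠀⠿⠿⠿⠿⠿⠿⠂⠿⠿
⠀⠿⠿⠿⠿⠿⠿⠂⠿⠿
⠀⠂⠂⠂⠂⣾⠂⠂⠂⠂
⠀⠿⠿⠿⠿⠿⠿⠂⠿⠿
⠀⠿⠿⠿⠿⠿⠿⠂⠿⠿
⠀⠀⠀⠀⠀⠿⠿⠂⠿⠿
⠀⠀⠀⠀⠀⠀⠀⠀⠀⠀

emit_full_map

⠀⠀⠀⠀⠀⠀⠀⠀⠂⠿⠿⠿⠿⠿
⠀⠀⠀⠀⠀⠀⠀⠀⠂⠿⠂⠂⠂⠂
⠿⠿⠿⠿⠿⠿⠂⠿⠿⠿⠂⠂⠂⠂
⠿⠿⠿⠿⠿⠿⠂⠿⠿⠿⠂⠂⠂⠶
⠂⠂⠂⠂⣾⠂⠂⠂⠂⠂⠂⠂⠂⠂
⠿⠿⠿⠿⠿⠿⠂⠿⠿⠿⠂⠂⠂⠂
⠿⠿⠿⠿⠿⠿⠂⠿⠿⠿⠂⠂⠂⠀
⠀⠀⠀⠀⠿⠿⠂⠿⠿⠀⠀⠀⠀⠀


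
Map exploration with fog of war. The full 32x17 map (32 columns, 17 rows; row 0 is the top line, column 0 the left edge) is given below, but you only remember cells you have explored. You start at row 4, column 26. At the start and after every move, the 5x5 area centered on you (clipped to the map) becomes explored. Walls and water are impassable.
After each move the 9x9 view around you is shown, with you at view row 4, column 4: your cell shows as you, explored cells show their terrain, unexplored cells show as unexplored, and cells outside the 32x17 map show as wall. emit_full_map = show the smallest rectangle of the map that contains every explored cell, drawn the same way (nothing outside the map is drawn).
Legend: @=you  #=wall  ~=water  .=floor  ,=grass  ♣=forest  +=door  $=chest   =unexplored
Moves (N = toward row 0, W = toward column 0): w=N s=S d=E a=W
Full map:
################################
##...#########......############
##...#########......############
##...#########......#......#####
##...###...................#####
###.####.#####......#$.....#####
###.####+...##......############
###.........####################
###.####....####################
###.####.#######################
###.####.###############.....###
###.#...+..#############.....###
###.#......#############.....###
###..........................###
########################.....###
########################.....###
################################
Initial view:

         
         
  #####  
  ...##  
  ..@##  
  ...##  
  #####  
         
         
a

         
         
  ###### 
  ....## 
  ..@.## 
  ....## 
  ###### 
         
         

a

         
         
  #######
  .....##
  ..@..##
  .....##
  #######
         
         

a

         
         
  #######
  ......#
  ..@...#
  $.....#
  #######
         
         

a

         
         
  #######
  #......
  ..@....
  #$.....
  #######
         
         

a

         
         
  .######
  .#.....
  ..@....
  .#$....
  .######
         
         

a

         
         
  ..#####
  ..#....
  ..@....
  ..#$...
  ..#####
         
         

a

         
         
  ...####
  ...#...
  ..@....
  ...#$..
  ...####
         
         

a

         
         
  ....###
  ....#..
  ..@....
  ....#$.
  ....###
         
         

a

         
         
  .....##
  .....#.
  ..@....
  .....#$
  .....##
         
         

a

         
         
  ......#
  ......#
  ..@....
  ......#
  ......#
         
         

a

         
         
  #......
  #......
  ..@....
  #......
  #......
         
         

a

         
         
  ##.....
  ##.....
  ..@....
  ##.....
  ##.....
         
         

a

         
         
  ###....
  ###....
  ..@....
  ###....
  .##....
         
         

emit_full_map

###......#########
###......#......##
..@.............##
###......#$.....##
.##......#########

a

         
         
  ####...
  ####...
  ..@....
  ####...
  ..##...
         
         

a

         
         
  #####..
  #####..
  ..@....
  #####..
  ...##..
         
         

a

         
         
  ######.
  ######.
  ..@....
  .#####.
  +...##.
         
         

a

         
         
  #######
  #######
  #.@....
  #.#####
  #+...##
         
         

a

         
         
  #######
  #######
  ##@....
  ##.####
  ##+...#
         
         

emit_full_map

########......#########
########......#......##
##@..................##
##.#####......#$.....##
##+...##......#########


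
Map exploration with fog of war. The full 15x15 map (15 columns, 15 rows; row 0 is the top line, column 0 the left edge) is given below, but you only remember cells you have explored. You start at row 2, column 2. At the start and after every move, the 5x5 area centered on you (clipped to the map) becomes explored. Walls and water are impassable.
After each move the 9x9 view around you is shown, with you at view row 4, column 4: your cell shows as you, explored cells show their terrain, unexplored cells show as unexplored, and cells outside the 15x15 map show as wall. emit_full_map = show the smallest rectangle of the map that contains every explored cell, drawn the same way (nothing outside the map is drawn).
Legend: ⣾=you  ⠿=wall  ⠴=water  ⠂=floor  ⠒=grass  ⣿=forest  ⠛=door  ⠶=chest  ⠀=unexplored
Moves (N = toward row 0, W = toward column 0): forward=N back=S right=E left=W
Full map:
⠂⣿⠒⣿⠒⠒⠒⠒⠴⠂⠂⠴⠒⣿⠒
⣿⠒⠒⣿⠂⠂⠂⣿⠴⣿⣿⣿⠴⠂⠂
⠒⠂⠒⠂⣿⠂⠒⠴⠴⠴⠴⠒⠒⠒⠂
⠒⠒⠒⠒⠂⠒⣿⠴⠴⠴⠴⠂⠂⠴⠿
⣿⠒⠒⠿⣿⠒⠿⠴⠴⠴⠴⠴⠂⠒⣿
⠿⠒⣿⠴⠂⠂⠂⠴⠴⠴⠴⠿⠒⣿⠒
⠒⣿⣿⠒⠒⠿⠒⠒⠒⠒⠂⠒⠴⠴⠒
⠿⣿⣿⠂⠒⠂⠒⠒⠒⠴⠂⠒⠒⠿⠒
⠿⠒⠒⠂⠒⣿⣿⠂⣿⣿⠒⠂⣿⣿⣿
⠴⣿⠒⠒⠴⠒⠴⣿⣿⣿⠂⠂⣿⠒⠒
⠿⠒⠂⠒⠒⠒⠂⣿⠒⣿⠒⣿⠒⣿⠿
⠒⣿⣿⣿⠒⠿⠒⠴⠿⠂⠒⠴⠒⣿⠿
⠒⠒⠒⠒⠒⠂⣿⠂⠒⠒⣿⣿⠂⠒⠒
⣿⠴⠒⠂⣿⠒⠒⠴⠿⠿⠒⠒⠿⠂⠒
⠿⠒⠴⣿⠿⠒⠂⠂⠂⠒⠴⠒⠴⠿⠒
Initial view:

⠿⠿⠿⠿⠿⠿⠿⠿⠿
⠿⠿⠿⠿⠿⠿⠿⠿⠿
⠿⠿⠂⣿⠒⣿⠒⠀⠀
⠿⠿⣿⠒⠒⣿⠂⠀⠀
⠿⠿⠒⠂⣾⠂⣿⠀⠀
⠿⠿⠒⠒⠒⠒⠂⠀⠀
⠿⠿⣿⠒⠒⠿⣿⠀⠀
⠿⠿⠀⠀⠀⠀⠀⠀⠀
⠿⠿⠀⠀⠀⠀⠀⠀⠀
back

⠿⠿⠿⠿⠿⠿⠿⠿⠿
⠿⠿⠂⣿⠒⣿⠒⠀⠀
⠿⠿⣿⠒⠒⣿⠂⠀⠀
⠿⠿⠒⠂⠒⠂⣿⠀⠀
⠿⠿⠒⠒⣾⠒⠂⠀⠀
⠿⠿⣿⠒⠒⠿⣿⠀⠀
⠿⠿⠿⠒⣿⠴⠂⠀⠀
⠿⠿⠀⠀⠀⠀⠀⠀⠀
⠿⠿⠀⠀⠀⠀⠀⠀⠀

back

⠿⠿⠂⣿⠒⣿⠒⠀⠀
⠿⠿⣿⠒⠒⣿⠂⠀⠀
⠿⠿⠒⠂⠒⠂⣿⠀⠀
⠿⠿⠒⠒⠒⠒⠂⠀⠀
⠿⠿⣿⠒⣾⠿⣿⠀⠀
⠿⠿⠿⠒⣿⠴⠂⠀⠀
⠿⠿⠒⣿⣿⠒⠒⠀⠀
⠿⠿⠀⠀⠀⠀⠀⠀⠀
⠿⠿⠀⠀⠀⠀⠀⠀⠀

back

⠿⠿⣿⠒⠒⣿⠂⠀⠀
⠿⠿⠒⠂⠒⠂⣿⠀⠀
⠿⠿⠒⠒⠒⠒⠂⠀⠀
⠿⠿⣿⠒⠒⠿⣿⠀⠀
⠿⠿⠿⠒⣾⠴⠂⠀⠀
⠿⠿⠒⣿⣿⠒⠒⠀⠀
⠿⠿⠿⣿⣿⠂⠒⠀⠀
⠿⠿⠀⠀⠀⠀⠀⠀⠀
⠿⠿⠀⠀⠀⠀⠀⠀⠀

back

⠿⠿⠒⠂⠒⠂⣿⠀⠀
⠿⠿⠒⠒⠒⠒⠂⠀⠀
⠿⠿⣿⠒⠒⠿⣿⠀⠀
⠿⠿⠿⠒⣿⠴⠂⠀⠀
⠿⠿⠒⣿⣾⠒⠒⠀⠀
⠿⠿⠿⣿⣿⠂⠒⠀⠀
⠿⠿⠿⠒⠒⠂⠒⠀⠀
⠿⠿⠀⠀⠀⠀⠀⠀⠀
⠿⠿⠀⠀⠀⠀⠀⠀⠀

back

⠿⠿⠒⠒⠒⠒⠂⠀⠀
⠿⠿⣿⠒⠒⠿⣿⠀⠀
⠿⠿⠿⠒⣿⠴⠂⠀⠀
⠿⠿⠒⣿⣿⠒⠒⠀⠀
⠿⠿⠿⣿⣾⠂⠒⠀⠀
⠿⠿⠿⠒⠒⠂⠒⠀⠀
⠿⠿⠴⣿⠒⠒⠴⠀⠀
⠿⠿⠀⠀⠀⠀⠀⠀⠀
⠿⠿⠀⠀⠀⠀⠀⠀⠀

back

⠿⠿⣿⠒⠒⠿⣿⠀⠀
⠿⠿⠿⠒⣿⠴⠂⠀⠀
⠿⠿⠒⣿⣿⠒⠒⠀⠀
⠿⠿⠿⣿⣿⠂⠒⠀⠀
⠿⠿⠿⠒⣾⠂⠒⠀⠀
⠿⠿⠴⣿⠒⠒⠴⠀⠀
⠿⠿⠿⠒⠂⠒⠒⠀⠀
⠿⠿⠀⠀⠀⠀⠀⠀⠀
⠿⠿⠀⠀⠀⠀⠀⠀⠀

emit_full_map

⠂⣿⠒⣿⠒
⣿⠒⠒⣿⠂
⠒⠂⠒⠂⣿
⠒⠒⠒⠒⠂
⣿⠒⠒⠿⣿
⠿⠒⣿⠴⠂
⠒⣿⣿⠒⠒
⠿⣿⣿⠂⠒
⠿⠒⣾⠂⠒
⠴⣿⠒⠒⠴
⠿⠒⠂⠒⠒

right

⠿⣿⠒⠒⠿⣿⠀⠀⠀
⠿⠿⠒⣿⠴⠂⠀⠀⠀
⠿⠒⣿⣿⠒⠒⠿⠀⠀
⠿⠿⣿⣿⠂⠒⠂⠀⠀
⠿⠿⠒⠒⣾⠒⣿⠀⠀
⠿⠴⣿⠒⠒⠴⠒⠀⠀
⠿⠿⠒⠂⠒⠒⠒⠀⠀
⠿⠀⠀⠀⠀⠀⠀⠀⠀
⠿⠀⠀⠀⠀⠀⠀⠀⠀

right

⣿⠒⠒⠿⣿⠀⠀⠀⠀
⠿⠒⣿⠴⠂⠀⠀⠀⠀
⠒⣿⣿⠒⠒⠿⠒⠀⠀
⠿⣿⣿⠂⠒⠂⠒⠀⠀
⠿⠒⠒⠂⣾⣿⣿⠀⠀
⠴⣿⠒⠒⠴⠒⠴⠀⠀
⠿⠒⠂⠒⠒⠒⠂⠀⠀
⠀⠀⠀⠀⠀⠀⠀⠀⠀
⠀⠀⠀⠀⠀⠀⠀⠀⠀

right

⠒⠒⠿⣿⠀⠀⠀⠀⠀
⠒⣿⠴⠂⠀⠀⠀⠀⠀
⣿⣿⠒⠒⠿⠒⠒⠀⠀
⣿⣿⠂⠒⠂⠒⠒⠀⠀
⠒⠒⠂⠒⣾⣿⠂⠀⠀
⣿⠒⠒⠴⠒⠴⣿⠀⠀
⠒⠂⠒⠒⠒⠂⣿⠀⠀
⠀⠀⠀⠀⠀⠀⠀⠀⠀
⠀⠀⠀⠀⠀⠀⠀⠀⠀

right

⠒⠿⣿⠀⠀⠀⠀⠀⠀
⣿⠴⠂⠀⠀⠀⠀⠀⠀
⣿⠒⠒⠿⠒⠒⠒⠀⠀
⣿⠂⠒⠂⠒⠒⠒⠀⠀
⠒⠂⠒⣿⣾⠂⣿⠀⠀
⠒⠒⠴⠒⠴⣿⣿⠀⠀
⠂⠒⠒⠒⠂⣿⠒⠀⠀
⠀⠀⠀⠀⠀⠀⠀⠀⠀
⠀⠀⠀⠀⠀⠀⠀⠀⠀

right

⠿⣿⠀⠀⠀⠀⠀⠀⠀
⠴⠂⠀⠀⠀⠀⠀⠀⠀
⠒⠒⠿⠒⠒⠒⠒⠀⠀
⠂⠒⠂⠒⠒⠒⠴⠀⠀
⠂⠒⣿⣿⣾⣿⣿⠀⠀
⠒⠴⠒⠴⣿⣿⣿⠀⠀
⠒⠒⠒⠂⣿⠒⣿⠀⠀
⠀⠀⠀⠀⠀⠀⠀⠀⠀
⠀⠀⠀⠀⠀⠀⠀⠀⠀

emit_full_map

⠂⣿⠒⣿⠒⠀⠀⠀⠀⠀
⣿⠒⠒⣿⠂⠀⠀⠀⠀⠀
⠒⠂⠒⠂⣿⠀⠀⠀⠀⠀
⠒⠒⠒⠒⠂⠀⠀⠀⠀⠀
⣿⠒⠒⠿⣿⠀⠀⠀⠀⠀
⠿⠒⣿⠴⠂⠀⠀⠀⠀⠀
⠒⣿⣿⠒⠒⠿⠒⠒⠒⠒
⠿⣿⣿⠂⠒⠂⠒⠒⠒⠴
⠿⠒⠒⠂⠒⣿⣿⣾⣿⣿
⠴⣿⠒⠒⠴⠒⠴⣿⣿⣿
⠿⠒⠂⠒⠒⠒⠂⣿⠒⣿

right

⣿⠀⠀⠀⠀⠀⠀⠀⠀
⠂⠀⠀⠀⠀⠀⠀⠀⠀
⠒⠿⠒⠒⠒⠒⠂⠀⠀
⠒⠂⠒⠒⠒⠴⠂⠀⠀
⠒⣿⣿⠂⣾⣿⠒⠀⠀
⠴⠒⠴⣿⣿⣿⠂⠀⠀
⠒⠒⠂⣿⠒⣿⠒⠀⠀
⠀⠀⠀⠀⠀⠀⠀⠀⠀
⠀⠀⠀⠀⠀⠀⠀⠀⠀

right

⠀⠀⠀⠀⠀⠀⠀⠀⠀
⠀⠀⠀⠀⠀⠀⠀⠀⠀
⠿⠒⠒⠒⠒⠂⠒⠀⠀
⠂⠒⠒⠒⠴⠂⠒⠀⠀
⣿⣿⠂⣿⣾⠒⠂⠀⠀
⠒⠴⣿⣿⣿⠂⠂⠀⠀
⠒⠂⣿⠒⣿⠒⣿⠀⠀
⠀⠀⠀⠀⠀⠀⠀⠀⠀
⠀⠀⠀⠀⠀⠀⠀⠀⠀

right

⠀⠀⠀⠀⠀⠀⠀⠀⠀
⠀⠀⠀⠀⠀⠀⠀⠀⠀
⠒⠒⠒⠒⠂⠒⠴⠀⠀
⠒⠒⠒⠴⠂⠒⠒⠀⠀
⣿⠂⣿⣿⣾⠂⣿⠀⠀
⠴⣿⣿⣿⠂⠂⣿⠀⠀
⠂⣿⠒⣿⠒⣿⠒⠀⠀
⠀⠀⠀⠀⠀⠀⠀⠀⠀
⠀⠀⠀⠀⠀⠀⠀⠀⠀

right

⠀⠀⠀⠀⠀⠀⠀⠀⠿
⠀⠀⠀⠀⠀⠀⠀⠀⠿
⠒⠒⠒⠂⠒⠴⠴⠀⠿
⠒⠒⠴⠂⠒⠒⠿⠀⠿
⠂⣿⣿⠒⣾⣿⣿⠀⠿
⣿⣿⣿⠂⠂⣿⠒⠀⠿
⣿⠒⣿⠒⣿⠒⣿⠀⠿
⠀⠀⠀⠀⠀⠀⠀⠀⠿
⠀⠀⠀⠀⠀⠀⠀⠀⠿

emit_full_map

⠂⣿⠒⣿⠒⠀⠀⠀⠀⠀⠀⠀⠀⠀
⣿⠒⠒⣿⠂⠀⠀⠀⠀⠀⠀⠀⠀⠀
⠒⠂⠒⠂⣿⠀⠀⠀⠀⠀⠀⠀⠀⠀
⠒⠒⠒⠒⠂⠀⠀⠀⠀⠀⠀⠀⠀⠀
⣿⠒⠒⠿⣿⠀⠀⠀⠀⠀⠀⠀⠀⠀
⠿⠒⣿⠴⠂⠀⠀⠀⠀⠀⠀⠀⠀⠀
⠒⣿⣿⠒⠒⠿⠒⠒⠒⠒⠂⠒⠴⠴
⠿⣿⣿⠂⠒⠂⠒⠒⠒⠴⠂⠒⠒⠿
⠿⠒⠒⠂⠒⣿⣿⠂⣿⣿⠒⣾⣿⣿
⠴⣿⠒⠒⠴⠒⠴⣿⣿⣿⠂⠂⣿⠒
⠿⠒⠂⠒⠒⠒⠂⣿⠒⣿⠒⣿⠒⣿

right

⠀⠀⠀⠀⠀⠀⠀⠿⠿
⠀⠀⠀⠀⠀⠀⠀⠿⠿
⠒⠒⠂⠒⠴⠴⠒⠿⠿
⠒⠴⠂⠒⠒⠿⠒⠿⠿
⣿⣿⠒⠂⣾⣿⣿⠿⠿
⣿⣿⠂⠂⣿⠒⠒⠿⠿
⠒⣿⠒⣿⠒⣿⠿⠿⠿
⠀⠀⠀⠀⠀⠀⠀⠿⠿
⠀⠀⠀⠀⠀⠀⠀⠿⠿

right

⠀⠀⠀⠀⠀⠀⠿⠿⠿
⠀⠀⠀⠀⠀⠀⠿⠿⠿
⠒⠂⠒⠴⠴⠒⠿⠿⠿
⠴⠂⠒⠒⠿⠒⠿⠿⠿
⣿⠒⠂⣿⣾⣿⠿⠿⠿
⣿⠂⠂⣿⠒⠒⠿⠿⠿
⣿⠒⣿⠒⣿⠿⠿⠿⠿
⠀⠀⠀⠀⠀⠀⠿⠿⠿
⠀⠀⠀⠀⠀⠀⠿⠿⠿

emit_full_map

⠂⣿⠒⣿⠒⠀⠀⠀⠀⠀⠀⠀⠀⠀⠀
⣿⠒⠒⣿⠂⠀⠀⠀⠀⠀⠀⠀⠀⠀⠀
⠒⠂⠒⠂⣿⠀⠀⠀⠀⠀⠀⠀⠀⠀⠀
⠒⠒⠒⠒⠂⠀⠀⠀⠀⠀⠀⠀⠀⠀⠀
⣿⠒⠒⠿⣿⠀⠀⠀⠀⠀⠀⠀⠀⠀⠀
⠿⠒⣿⠴⠂⠀⠀⠀⠀⠀⠀⠀⠀⠀⠀
⠒⣿⣿⠒⠒⠿⠒⠒⠒⠒⠂⠒⠴⠴⠒
⠿⣿⣿⠂⠒⠂⠒⠒⠒⠴⠂⠒⠒⠿⠒
⠿⠒⠒⠂⠒⣿⣿⠂⣿⣿⠒⠂⣿⣾⣿
⠴⣿⠒⠒⠴⠒⠴⣿⣿⣿⠂⠂⣿⠒⠒
⠿⠒⠂⠒⠒⠒⠂⣿⠒⣿⠒⣿⠒⣿⠿


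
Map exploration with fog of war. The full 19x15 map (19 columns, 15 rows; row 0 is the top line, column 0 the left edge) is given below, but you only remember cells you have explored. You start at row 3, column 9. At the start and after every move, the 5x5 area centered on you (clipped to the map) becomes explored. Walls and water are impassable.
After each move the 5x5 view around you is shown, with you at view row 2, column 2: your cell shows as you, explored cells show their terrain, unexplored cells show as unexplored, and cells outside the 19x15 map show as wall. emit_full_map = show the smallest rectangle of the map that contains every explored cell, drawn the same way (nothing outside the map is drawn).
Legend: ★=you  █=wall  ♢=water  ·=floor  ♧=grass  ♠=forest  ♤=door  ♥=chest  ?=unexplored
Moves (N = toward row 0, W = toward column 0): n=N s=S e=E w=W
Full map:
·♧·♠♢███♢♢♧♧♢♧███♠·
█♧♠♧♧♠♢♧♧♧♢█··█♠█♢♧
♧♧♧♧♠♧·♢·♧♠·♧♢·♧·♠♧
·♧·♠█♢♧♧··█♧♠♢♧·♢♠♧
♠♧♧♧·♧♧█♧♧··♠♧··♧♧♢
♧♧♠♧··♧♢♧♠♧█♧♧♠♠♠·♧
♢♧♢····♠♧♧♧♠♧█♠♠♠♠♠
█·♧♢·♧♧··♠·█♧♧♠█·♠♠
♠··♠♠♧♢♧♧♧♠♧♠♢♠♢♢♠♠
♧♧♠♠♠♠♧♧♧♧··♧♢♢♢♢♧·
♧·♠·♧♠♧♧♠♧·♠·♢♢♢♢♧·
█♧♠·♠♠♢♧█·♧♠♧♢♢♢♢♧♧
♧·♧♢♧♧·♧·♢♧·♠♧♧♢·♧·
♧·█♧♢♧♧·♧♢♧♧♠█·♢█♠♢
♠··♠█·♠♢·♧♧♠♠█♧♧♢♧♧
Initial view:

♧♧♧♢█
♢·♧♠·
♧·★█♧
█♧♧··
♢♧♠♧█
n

█♢♢♧♧
♧♧♧♢█
♢·★♠·
♧··█♧
█♧♧··

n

█████
█♢♢♧♧
♧♧★♢█
♢·♧♠·
♧··█♧

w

█████
██♢♢♧
♢♧★♧♢
·♢·♧♠
♧♧··█

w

█████
███♢♢
♠♢★♧♧
♧·♢·♧
♢♧♧··

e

█████
██♢♢♧
♢♧★♧♢
·♢·♧♠
♧♧··█

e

█████
█♢♢♧♧
♧♧★♢█
♢·♧♠·
♧··█♧

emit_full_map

███♢♢♧♧
♠♢♧♧★♢█
♧·♢·♧♠·
♢♧♧··█♧
??█♧♧··
??♢♧♠♧█


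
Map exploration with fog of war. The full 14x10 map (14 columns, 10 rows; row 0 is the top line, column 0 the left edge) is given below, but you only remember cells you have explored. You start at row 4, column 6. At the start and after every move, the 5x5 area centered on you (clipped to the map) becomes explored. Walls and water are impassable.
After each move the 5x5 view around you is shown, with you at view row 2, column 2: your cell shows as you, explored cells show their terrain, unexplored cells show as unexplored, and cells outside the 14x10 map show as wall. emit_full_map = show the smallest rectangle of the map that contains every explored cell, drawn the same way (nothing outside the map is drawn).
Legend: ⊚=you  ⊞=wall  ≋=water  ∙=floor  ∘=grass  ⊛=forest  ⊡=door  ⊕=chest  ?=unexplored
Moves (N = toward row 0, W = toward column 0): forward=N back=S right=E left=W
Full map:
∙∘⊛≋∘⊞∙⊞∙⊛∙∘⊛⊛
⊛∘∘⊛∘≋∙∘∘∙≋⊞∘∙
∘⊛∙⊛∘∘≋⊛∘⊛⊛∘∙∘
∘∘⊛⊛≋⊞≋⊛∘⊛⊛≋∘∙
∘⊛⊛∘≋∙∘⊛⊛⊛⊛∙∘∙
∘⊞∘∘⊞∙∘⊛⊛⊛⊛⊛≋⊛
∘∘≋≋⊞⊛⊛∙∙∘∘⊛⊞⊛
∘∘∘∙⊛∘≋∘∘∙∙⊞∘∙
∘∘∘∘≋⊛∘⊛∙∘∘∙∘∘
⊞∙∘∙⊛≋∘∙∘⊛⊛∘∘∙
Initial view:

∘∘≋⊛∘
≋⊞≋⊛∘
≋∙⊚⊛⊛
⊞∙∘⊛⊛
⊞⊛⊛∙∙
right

∘≋⊛∘⊛
⊞≋⊛∘⊛
∙∘⊚⊛⊛
∙∘⊛⊛⊛
⊛⊛∙∙∘

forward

≋∙∘∘∙
∘≋⊛∘⊛
⊞≋⊚∘⊛
∙∘⊛⊛⊛
∙∘⊛⊛⊛

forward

⊞∙⊞∙⊛
≋∙∘∘∙
∘≋⊚∘⊛
⊞≋⊛∘⊛
∙∘⊛⊛⊛

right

∙⊞∙⊛∙
∙∘∘∙≋
≋⊛⊚⊛⊛
≋⊛∘⊛⊛
∘⊛⊛⊛⊛

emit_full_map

?⊞∙⊞∙⊛∙
?≋∙∘∘∙≋
∘∘≋⊛⊚⊛⊛
≋⊞≋⊛∘⊛⊛
≋∙∘⊛⊛⊛⊛
⊞∙∘⊛⊛⊛?
⊞⊛⊛∙∙∘?

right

⊞∙⊛∙∘
∘∘∙≋⊞
⊛∘⊚⊛∘
⊛∘⊛⊛≋
⊛⊛⊛⊛∙

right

∙⊛∙∘⊛
∘∙≋⊞∘
∘⊛⊚∘∙
∘⊛⊛≋∘
⊛⊛⊛∙∘

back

∘∙≋⊞∘
∘⊛⊛∘∙
∘⊛⊚≋∘
⊛⊛⊛∙∘
⊛⊛⊛⊛≋

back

∘⊛⊛∘∙
∘⊛⊛≋∘
⊛⊛⊚∙∘
⊛⊛⊛⊛≋
∙∘∘⊛⊞

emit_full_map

?⊞∙⊞∙⊛∙∘⊛
?≋∙∘∘∙≋⊞∘
∘∘≋⊛∘⊛⊛∘∙
≋⊞≋⊛∘⊛⊛≋∘
≋∙∘⊛⊛⊛⊚∙∘
⊞∙∘⊛⊛⊛⊛⊛≋
⊞⊛⊛∙∙∘∘⊛⊞

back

∘⊛⊛≋∘
⊛⊛⊛∙∘
⊛⊛⊚⊛≋
∙∘∘⊛⊞
∘∙∙⊞∘

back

⊛⊛⊛∙∘
⊛⊛⊛⊛≋
∙∘⊚⊛⊞
∘∙∙⊞∘
∙∘∘∙∘

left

⊛⊛⊛⊛∙
⊛⊛⊛⊛⊛
∙∙⊚∘⊛
∘∘∙∙⊞
⊛∙∘∘∙

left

∘⊛⊛⊛⊛
∘⊛⊛⊛⊛
⊛∙⊚∘∘
≋∘∘∙∙
∘⊛∙∘∘

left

∙∘⊛⊛⊛
∙∘⊛⊛⊛
⊛⊛⊚∙∘
∘≋∘∘∙
⊛∘⊛∙∘

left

≋∙∘⊛⊛
⊞∙∘⊛⊛
⊞⊛⊚∙∙
⊛∘≋∘∘
≋⊛∘⊛∙

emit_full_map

?⊞∙⊞∙⊛∙∘⊛
?≋∙∘∘∙≋⊞∘
∘∘≋⊛∘⊛⊛∘∙
≋⊞≋⊛∘⊛⊛≋∘
≋∙∘⊛⊛⊛⊛∙∘
⊞∙∘⊛⊛⊛⊛⊛≋
⊞⊛⊚∙∙∘∘⊛⊞
⊛∘≋∘∘∙∙⊞∘
≋⊛∘⊛∙∘∘∙∘

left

∘≋∙∘⊛
∘⊞∙∘⊛
≋⊞⊚⊛∙
∙⊛∘≋∘
∘≋⊛∘⊛

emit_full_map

??⊞∙⊞∙⊛∙∘⊛
??≋∙∘∘∙≋⊞∘
?∘∘≋⊛∘⊛⊛∘∙
?≋⊞≋⊛∘⊛⊛≋∘
∘≋∙∘⊛⊛⊛⊛∙∘
∘⊞∙∘⊛⊛⊛⊛⊛≋
≋⊞⊚⊛∙∙∘∘⊛⊞
∙⊛∘≋∘∘∙∙⊞∘
∘≋⊛∘⊛∙∘∘∙∘


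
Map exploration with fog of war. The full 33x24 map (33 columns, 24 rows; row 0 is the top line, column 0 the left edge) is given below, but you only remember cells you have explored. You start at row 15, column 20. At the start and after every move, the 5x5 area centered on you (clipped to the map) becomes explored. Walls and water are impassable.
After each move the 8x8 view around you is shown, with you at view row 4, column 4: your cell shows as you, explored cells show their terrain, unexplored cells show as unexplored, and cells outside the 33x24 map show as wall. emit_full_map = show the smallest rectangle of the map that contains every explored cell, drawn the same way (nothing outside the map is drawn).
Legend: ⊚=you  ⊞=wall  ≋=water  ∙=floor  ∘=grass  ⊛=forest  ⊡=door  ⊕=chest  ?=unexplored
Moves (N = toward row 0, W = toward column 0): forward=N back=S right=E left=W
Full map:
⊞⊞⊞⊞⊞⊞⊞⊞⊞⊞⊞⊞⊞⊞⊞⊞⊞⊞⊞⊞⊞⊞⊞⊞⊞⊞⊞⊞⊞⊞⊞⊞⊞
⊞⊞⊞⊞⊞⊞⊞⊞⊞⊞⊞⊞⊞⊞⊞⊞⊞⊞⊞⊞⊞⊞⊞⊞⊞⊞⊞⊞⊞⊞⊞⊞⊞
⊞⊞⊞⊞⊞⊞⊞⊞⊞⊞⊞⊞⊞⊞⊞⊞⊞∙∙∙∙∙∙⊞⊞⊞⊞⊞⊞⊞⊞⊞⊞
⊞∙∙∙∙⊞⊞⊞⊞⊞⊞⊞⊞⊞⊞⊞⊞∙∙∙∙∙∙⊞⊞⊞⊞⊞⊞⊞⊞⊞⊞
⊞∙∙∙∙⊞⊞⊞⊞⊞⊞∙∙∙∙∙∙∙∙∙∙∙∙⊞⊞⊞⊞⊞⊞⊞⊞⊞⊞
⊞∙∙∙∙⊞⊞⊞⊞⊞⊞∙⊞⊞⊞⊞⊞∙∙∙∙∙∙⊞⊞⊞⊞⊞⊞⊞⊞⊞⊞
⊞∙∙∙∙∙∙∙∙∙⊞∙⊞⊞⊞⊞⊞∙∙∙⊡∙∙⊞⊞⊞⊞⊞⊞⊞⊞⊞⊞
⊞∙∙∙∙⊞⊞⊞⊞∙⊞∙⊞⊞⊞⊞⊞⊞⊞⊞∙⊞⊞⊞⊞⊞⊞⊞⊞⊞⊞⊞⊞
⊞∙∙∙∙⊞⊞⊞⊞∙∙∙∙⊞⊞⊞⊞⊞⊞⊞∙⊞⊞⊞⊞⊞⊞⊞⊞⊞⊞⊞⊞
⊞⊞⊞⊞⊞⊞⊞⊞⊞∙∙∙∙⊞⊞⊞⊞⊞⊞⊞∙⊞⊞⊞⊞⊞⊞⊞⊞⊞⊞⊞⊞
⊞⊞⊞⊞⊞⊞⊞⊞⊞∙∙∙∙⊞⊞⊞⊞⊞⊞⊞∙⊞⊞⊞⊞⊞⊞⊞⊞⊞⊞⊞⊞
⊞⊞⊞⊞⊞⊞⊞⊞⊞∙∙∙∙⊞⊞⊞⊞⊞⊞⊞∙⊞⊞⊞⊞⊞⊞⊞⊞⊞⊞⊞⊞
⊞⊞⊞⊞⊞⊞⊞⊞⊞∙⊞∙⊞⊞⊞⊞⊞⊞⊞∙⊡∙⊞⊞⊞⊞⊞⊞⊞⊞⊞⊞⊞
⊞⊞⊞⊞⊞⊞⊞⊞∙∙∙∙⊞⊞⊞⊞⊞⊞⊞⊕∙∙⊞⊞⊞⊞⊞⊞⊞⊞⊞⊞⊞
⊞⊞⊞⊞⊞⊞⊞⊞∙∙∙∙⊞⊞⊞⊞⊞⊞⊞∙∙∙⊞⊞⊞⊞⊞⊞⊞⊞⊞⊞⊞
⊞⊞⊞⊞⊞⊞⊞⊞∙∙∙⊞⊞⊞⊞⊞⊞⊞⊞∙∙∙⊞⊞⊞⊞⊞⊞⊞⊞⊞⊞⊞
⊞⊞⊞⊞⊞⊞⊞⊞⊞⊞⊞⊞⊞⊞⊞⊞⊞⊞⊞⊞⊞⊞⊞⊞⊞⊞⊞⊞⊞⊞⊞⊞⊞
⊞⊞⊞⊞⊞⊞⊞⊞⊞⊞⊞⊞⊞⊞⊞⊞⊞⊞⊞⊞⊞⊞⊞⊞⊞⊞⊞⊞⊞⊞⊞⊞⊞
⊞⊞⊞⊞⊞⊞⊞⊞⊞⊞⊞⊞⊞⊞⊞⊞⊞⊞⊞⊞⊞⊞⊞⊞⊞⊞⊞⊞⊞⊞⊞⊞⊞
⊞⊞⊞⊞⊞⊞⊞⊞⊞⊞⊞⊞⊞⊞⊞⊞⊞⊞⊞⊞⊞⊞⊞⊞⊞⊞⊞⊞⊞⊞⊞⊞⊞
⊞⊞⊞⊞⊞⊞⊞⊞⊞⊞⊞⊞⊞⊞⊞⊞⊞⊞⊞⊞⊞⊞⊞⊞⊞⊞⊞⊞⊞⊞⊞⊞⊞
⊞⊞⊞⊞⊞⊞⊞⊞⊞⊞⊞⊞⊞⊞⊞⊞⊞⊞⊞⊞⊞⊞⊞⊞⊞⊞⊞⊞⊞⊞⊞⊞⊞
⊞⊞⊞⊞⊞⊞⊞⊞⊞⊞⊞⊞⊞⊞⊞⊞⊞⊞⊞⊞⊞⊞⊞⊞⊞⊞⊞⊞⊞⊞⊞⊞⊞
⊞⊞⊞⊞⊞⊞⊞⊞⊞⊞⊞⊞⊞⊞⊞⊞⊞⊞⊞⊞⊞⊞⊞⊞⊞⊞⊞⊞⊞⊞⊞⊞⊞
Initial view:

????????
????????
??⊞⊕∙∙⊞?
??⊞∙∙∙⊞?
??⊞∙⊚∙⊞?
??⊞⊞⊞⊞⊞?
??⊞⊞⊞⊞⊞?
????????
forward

????????
????????
??⊞∙⊡∙⊞?
??⊞⊕∙∙⊞?
??⊞∙⊚∙⊞?
??⊞∙∙∙⊞?
??⊞⊞⊞⊞⊞?
??⊞⊞⊞⊞⊞?

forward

????????
????????
??⊞⊞∙⊞⊞?
??⊞∙⊡∙⊞?
??⊞⊕⊚∙⊞?
??⊞∙∙∙⊞?
??⊞∙∙∙⊞?
??⊞⊞⊞⊞⊞?

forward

????????
????????
??⊞⊞∙⊞⊞?
??⊞⊞∙⊞⊞?
??⊞∙⊚∙⊞?
??⊞⊕∙∙⊞?
??⊞∙∙∙⊞?
??⊞∙∙∙⊞?

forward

????????
????????
??⊞⊞∙⊞⊞?
??⊞⊞∙⊞⊞?
??⊞⊞⊚⊞⊞?
??⊞∙⊡∙⊞?
??⊞⊕∙∙⊞?
??⊞∙∙∙⊞?

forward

????????
????????
??⊞⊞∙⊞⊞?
??⊞⊞∙⊞⊞?
??⊞⊞⊚⊞⊞?
??⊞⊞∙⊞⊞?
??⊞∙⊡∙⊞?
??⊞⊕∙∙⊞?

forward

????????
????????
??⊞⊞∙⊞⊞?
??⊞⊞∙⊞⊞?
??⊞⊞⊚⊞⊞?
??⊞⊞∙⊞⊞?
??⊞⊞∙⊞⊞?
??⊞∙⊡∙⊞?

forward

????????
????????
??∙∙⊡∙∙?
??⊞⊞∙⊞⊞?
??⊞⊞⊚⊞⊞?
??⊞⊞∙⊞⊞?
??⊞⊞∙⊞⊞?
??⊞⊞∙⊞⊞?

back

????????
??∙∙⊡∙∙?
??⊞⊞∙⊞⊞?
??⊞⊞∙⊞⊞?
??⊞⊞⊚⊞⊞?
??⊞⊞∙⊞⊞?
??⊞⊞∙⊞⊞?
??⊞∙⊡∙⊞?

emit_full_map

∙∙⊡∙∙
⊞⊞∙⊞⊞
⊞⊞∙⊞⊞
⊞⊞⊚⊞⊞
⊞⊞∙⊞⊞
⊞⊞∙⊞⊞
⊞∙⊡∙⊞
⊞⊕∙∙⊞
⊞∙∙∙⊞
⊞∙∙∙⊞
⊞⊞⊞⊞⊞
⊞⊞⊞⊞⊞

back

??∙∙⊡∙∙?
??⊞⊞∙⊞⊞?
??⊞⊞∙⊞⊞?
??⊞⊞∙⊞⊞?
??⊞⊞⊚⊞⊞?
??⊞⊞∙⊞⊞?
??⊞∙⊡∙⊞?
??⊞⊕∙∙⊞?

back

??⊞⊞∙⊞⊞?
??⊞⊞∙⊞⊞?
??⊞⊞∙⊞⊞?
??⊞⊞∙⊞⊞?
??⊞⊞⊚⊞⊞?
??⊞∙⊡∙⊞?
??⊞⊕∙∙⊞?
??⊞∙∙∙⊞?

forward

??∙∙⊡∙∙?
??⊞⊞∙⊞⊞?
??⊞⊞∙⊞⊞?
??⊞⊞∙⊞⊞?
??⊞⊞⊚⊞⊞?
??⊞⊞∙⊞⊞?
??⊞∙⊡∙⊞?
??⊞⊕∙∙⊞?

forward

????????
??∙∙⊡∙∙?
??⊞⊞∙⊞⊞?
??⊞⊞∙⊞⊞?
??⊞⊞⊚⊞⊞?
??⊞⊞∙⊞⊞?
??⊞⊞∙⊞⊞?
??⊞∙⊡∙⊞?

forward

????????
????????
??∙∙⊡∙∙?
??⊞⊞∙⊞⊞?
??⊞⊞⊚⊞⊞?
??⊞⊞∙⊞⊞?
??⊞⊞∙⊞⊞?
??⊞⊞∙⊞⊞?


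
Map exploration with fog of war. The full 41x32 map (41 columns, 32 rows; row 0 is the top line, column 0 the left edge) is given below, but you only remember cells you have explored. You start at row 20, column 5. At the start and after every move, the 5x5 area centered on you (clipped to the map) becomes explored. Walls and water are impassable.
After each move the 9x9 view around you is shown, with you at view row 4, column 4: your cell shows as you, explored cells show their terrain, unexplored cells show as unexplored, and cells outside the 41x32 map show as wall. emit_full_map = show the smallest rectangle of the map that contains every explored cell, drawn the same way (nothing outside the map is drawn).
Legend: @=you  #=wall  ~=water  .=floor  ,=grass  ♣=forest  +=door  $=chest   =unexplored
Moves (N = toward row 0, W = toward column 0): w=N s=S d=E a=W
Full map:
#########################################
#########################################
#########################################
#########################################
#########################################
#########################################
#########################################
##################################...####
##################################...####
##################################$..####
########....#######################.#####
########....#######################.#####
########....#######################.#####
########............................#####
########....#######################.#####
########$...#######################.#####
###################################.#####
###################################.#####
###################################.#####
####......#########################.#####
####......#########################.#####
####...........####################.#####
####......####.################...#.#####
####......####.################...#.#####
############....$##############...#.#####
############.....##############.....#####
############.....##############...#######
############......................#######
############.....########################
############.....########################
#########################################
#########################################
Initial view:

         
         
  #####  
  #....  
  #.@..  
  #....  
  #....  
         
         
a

         
         
  ###### 
  ##.... 
  ##@... 
  ##.... 
  ##.... 
         
         

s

         
  ###### 
  ##.... 
  ##.... 
  ##@... 
  ##.... 
  ##...  
         
         

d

         
 ######  
 ##....  
 ##....  
 ##.@..  
 ##....  
 ##....  
         
         

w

         
         
 ######  
 ##....  
 ##.@..  
 ##....  
 ##....  
 ##....  
         

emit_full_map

######
##....
##.@..
##....
##....
##....

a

         
         
  ###### 
  ##.... 
  ##@... 
  ##.... 
  ##.... 
  ##.... 
         

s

         
  ###### 
  ##.... 
  ##.... 
  ##@... 
  ##.... 
  ##.... 
         
         

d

         
 ######  
 ##....  
 ##....  
 ##.@..  
 ##....  
 ##....  
         
         

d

         
######   
##.....  
##.....  
##..@..  
##.....  
##.....  
         
         

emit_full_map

###### 
##.....
##.....
##..@..
##.....
##.....

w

         
         
#######  
##.....  
##..@..  
##.....  
##.....  
##.....  
         

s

         
#######  
##.....  
##.....  
##..@..  
##.....  
##.....  
         
         

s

#######  
##.....  
##.....  
##.....  
##..@..  
##.....  
  #####  
         
         

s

##.....  
##.....  
##.....  
##.....  
##..@..  
  #####  
  #####  
         
         

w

#######  
##.....  
##.....  
##.....  
##..@..  
##.....  
  #####  
  #####  
         

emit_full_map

#######
##.....
##.....
##.....
##..@..
##.....
  #####
  #####

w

         
#######  
##.....  
##.....  
##..@..  
##.....  
##.....  
  #####  
  #####  

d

         
######   
#......  
#......  
#...@..  
#......  
#......  
 #####   
 #####   

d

         
#####    
......#  
......#  
....@..  
......#  
......#  
#####    
#####    

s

#####    
......#  
......#  
.......  
....@.#  
......#  
#######  
#####    
         

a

######   
#......# 
#......# 
#....... 
#...@..# 
#......# 
 ####### 
 #####   
         

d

#####    
......#  
......#  
.......  
....@.#  
......#  
#######  
#####    
         

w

         
#####    
......#  
......#  
....@..  
......#  
......#  
#######  
#####    
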